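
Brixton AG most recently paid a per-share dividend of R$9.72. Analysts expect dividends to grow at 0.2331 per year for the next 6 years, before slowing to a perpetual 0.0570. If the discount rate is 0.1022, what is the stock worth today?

Two-stage DDM. Project D₁…D_6 at 0.2331, terminal growth 0.057, discount at r = 0.1022.
D_1 = 11.9857
D_2 = 14.7796
D_3 = 18.2247
D_4 = 22.4729
D_5 = 27.7114
D_6 = 34.1709
Terminal value at t=6: TV = D_7/(r−g) = 36.1186/(0.1022−0.057) = 799.0843
P₀ = 11.9857/(1+0.1022)^1 + 14.7796/(1+0.1022)^2 + 18.2247/(1+0.1022)^3 + 22.4729/(1+0.1022)^4 + 27.7114/(1+0.1022)^5 + 34.1709/(1+0.1022)^6 + 799.0843/(1+0.1022)^6 = 533.6595

R$533.66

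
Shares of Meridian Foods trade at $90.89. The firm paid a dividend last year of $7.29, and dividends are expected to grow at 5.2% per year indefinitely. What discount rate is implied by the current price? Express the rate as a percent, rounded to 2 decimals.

13.64%

Rearranging the constant-growth DDM: r = D₁/P₀ + g.
D₁ = 7.29 × (1 + 0.052) = 7.6691.
r = 7.6691 / 90.89 + 0.052 = 0.08438 + 0.052 = 0.13638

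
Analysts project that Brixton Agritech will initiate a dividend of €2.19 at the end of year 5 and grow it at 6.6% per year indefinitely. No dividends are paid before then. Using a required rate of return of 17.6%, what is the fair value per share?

€10.41

Deferred-dividend DDM. At t=4 the remaining stream is a growing perpetuity with first payment D_5 = 2.19.
V_4 = D_5/(r−g) = 2.19/(0.176−0.066) = 19.9091
P₀ = V_4/(1+r)^4 = 19.9091/(1+0.176)^4 = 10.4093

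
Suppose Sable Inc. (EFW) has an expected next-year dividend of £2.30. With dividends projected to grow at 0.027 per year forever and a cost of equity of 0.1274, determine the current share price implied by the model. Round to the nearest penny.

£22.91

Gordon growth model: P₀ = D₁/(r − g), with D₁ = 2.30 given directly.
P₀ = 2.3000 / (0.1274 − 0.027) = 2.3000 / 0.1004 = 22.9084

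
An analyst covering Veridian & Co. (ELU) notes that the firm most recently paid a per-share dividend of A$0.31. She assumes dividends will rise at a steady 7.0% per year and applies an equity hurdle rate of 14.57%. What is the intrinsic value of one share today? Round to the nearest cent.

Gordon growth model: P₀ = D₁/(r − g). D₁ = 0.31 × (1 + 0.07) = 0.3317.
P₀ = 0.3317 / (0.1457 − 0.07) = 0.3317 / 0.0757 = 4.3818

A$4.38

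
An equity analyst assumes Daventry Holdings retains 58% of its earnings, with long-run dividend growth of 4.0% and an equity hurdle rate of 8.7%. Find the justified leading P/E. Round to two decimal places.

8.94

Payout ratio b = 1 − 0.58 = 0.42.
Justified leading P/E = b/(r−g) = 0.42/(0.087−0.04) = 8.9362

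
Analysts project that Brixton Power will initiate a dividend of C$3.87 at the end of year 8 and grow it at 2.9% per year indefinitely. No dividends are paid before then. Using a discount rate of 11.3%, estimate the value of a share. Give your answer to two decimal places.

C$21.78

Deferred-dividend DDM. At t=7 the remaining stream is a growing perpetuity with first payment D_8 = 3.87.
V_7 = D_8/(r−g) = 3.87/(0.113−0.029) = 46.0714
P₀ = V_7/(1+r)^7 = 46.0714/(1+0.113)^7 = 21.7754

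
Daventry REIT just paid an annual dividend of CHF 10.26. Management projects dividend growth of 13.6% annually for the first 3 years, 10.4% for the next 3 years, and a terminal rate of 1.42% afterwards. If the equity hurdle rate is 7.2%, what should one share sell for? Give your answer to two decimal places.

Three-stage DDM. Project D₁…D_6; terminal Gordon value at t=6 with g = 0.0142; discount at r = 0.072.
D_1 = 11.6554
D_2 = 13.2405
D_3 = 15.0412
D_4 = 16.6055
D_5 = 18.3324
D_6 = 20.2390
TV_6 = 20.5264/(0.072−0.0142) = 355.1283
P₀ = Σ Dₜ/(1+r)ᵗ + TV_6/(1+r)^6 = 307.4632

CHF 307.46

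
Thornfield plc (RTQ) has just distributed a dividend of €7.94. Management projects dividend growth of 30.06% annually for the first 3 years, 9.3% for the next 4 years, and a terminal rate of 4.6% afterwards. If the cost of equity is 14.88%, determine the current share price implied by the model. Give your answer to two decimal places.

Three-stage DDM. Project D₁…D_7; terminal Gordon value at t=7 with g = 0.046; discount at r = 0.1488.
D_1 = 10.3268
D_2 = 13.4310
D_3 = 17.4683
D_4 = 19.0929
D_5 = 20.8685
D_6 = 22.8093
D_7 = 24.9306
TV_7 = 26.0774/(0.1488−0.046) = 253.6711
P₀ = Σ Dₜ/(1+r)ᵗ + TV_7/(1+r)^7 = 167.5077

€167.51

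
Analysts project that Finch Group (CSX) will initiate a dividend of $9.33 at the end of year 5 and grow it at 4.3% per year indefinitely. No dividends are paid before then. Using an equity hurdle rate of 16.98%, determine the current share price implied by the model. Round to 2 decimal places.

$39.29

Deferred-dividend DDM. At t=4 the remaining stream is a growing perpetuity with first payment D_5 = 9.33.
V_4 = D_5/(r−g) = 9.33/(0.1698−0.043) = 73.5804
P₀ = V_4/(1+r)^4 = 73.5804/(1+0.1698)^4 = 39.2931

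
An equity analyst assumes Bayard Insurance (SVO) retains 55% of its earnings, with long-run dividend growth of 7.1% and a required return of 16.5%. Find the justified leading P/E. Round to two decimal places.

Payout ratio b = 1 − 0.55 = 0.45.
Justified leading P/E = b/(r−g) = 0.45/(0.165−0.071) = 4.7872

4.79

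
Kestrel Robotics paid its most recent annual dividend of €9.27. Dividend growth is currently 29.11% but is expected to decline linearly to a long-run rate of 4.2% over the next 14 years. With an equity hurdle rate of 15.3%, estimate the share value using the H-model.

€232.64

H-model: P₀ = D₀[(1+g_L) + H(g_S−g_L)]/(r−g_L), with H = 14/2 = 7.
P₀ = 9.27 × [(1+0.042) + 7×(0.2911−0.042)] / (0.153−0.042)
   = 9.27 × 2.7857 / 0.111 = 232.6436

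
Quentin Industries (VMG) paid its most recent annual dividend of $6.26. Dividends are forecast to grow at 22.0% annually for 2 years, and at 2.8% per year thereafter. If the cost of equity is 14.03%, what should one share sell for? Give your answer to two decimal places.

Two-stage DDM. Project D₁…D_2 at 0.22, terminal growth 0.028, discount at r = 0.1403.
D_1 = 7.6372
D_2 = 9.3174
Terminal value at t=2: TV = D_3/(r−g) = 9.5783/(0.1403−0.028) = 85.2918
P₀ = 7.6372/(1+0.1403)^1 + 9.3174/(1+0.1403)^2 + 85.2918/(1+0.1403)^2 = 79.4579

$79.46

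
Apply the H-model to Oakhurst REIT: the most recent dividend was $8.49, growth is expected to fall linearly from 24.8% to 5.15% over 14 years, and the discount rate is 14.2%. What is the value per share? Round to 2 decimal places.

$227.68

H-model: P₀ = D₀[(1+g_L) + H(g_S−g_L)]/(r−g_L), with H = 14/2 = 7.
P₀ = 8.49 × [(1+0.0515) + 7×(0.248−0.0515)] / (0.142−0.0515)
   = 8.49 × 2.4270 / 0.0905 = 227.6821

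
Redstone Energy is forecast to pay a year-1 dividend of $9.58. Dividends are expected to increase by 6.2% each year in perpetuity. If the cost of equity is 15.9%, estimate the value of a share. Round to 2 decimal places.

$98.76

Gordon growth model: P₀ = D₁/(r − g), with D₁ = 9.58 given directly.
P₀ = 9.5800 / (0.159 − 0.062) = 9.5800 / 0.097 = 98.7629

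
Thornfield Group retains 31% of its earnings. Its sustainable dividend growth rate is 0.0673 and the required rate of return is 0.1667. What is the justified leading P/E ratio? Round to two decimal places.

Payout ratio b = 1 − 0.31 = 0.69.
Justified leading P/E = b/(r−g) = 0.69/(0.1667−0.0673) = 6.9416

6.94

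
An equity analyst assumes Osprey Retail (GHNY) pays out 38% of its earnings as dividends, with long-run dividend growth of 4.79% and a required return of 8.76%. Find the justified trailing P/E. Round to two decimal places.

10.03

Justified trailing P/E = b(1+g)/(r−g) = 0.38×(1+0.0479)/(0.0876−0.0479) = 10.0303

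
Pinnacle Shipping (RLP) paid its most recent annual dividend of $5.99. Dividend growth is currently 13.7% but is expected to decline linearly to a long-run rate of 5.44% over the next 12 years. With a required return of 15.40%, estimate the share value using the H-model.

$93.22

H-model: P₀ = D₀[(1+g_L) + H(g_S−g_L)]/(r−g_L), with H = 12/2 = 6.
P₀ = 5.99 × [(1+0.0544) + 6×(0.137−0.0544)] / (0.154−0.0544)
   = 5.99 × 1.5500 / 0.0996 = 93.2179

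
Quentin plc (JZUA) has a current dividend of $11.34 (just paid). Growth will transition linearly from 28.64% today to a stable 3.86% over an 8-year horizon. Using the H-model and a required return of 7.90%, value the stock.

H-model: P₀ = D₀[(1+g_L) + H(g_S−g_L)]/(r−g_L), with H = 8/2 = 4.
P₀ = 11.34 × [(1+0.0386) + 4×(0.2864−0.0386)] / (0.079−0.0386)
   = 11.34 × 2.0298 / 0.0404 = 569.7508

$569.75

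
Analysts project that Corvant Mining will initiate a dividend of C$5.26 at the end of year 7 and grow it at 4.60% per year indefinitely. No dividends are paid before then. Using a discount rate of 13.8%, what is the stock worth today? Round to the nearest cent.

Deferred-dividend DDM. At t=6 the remaining stream is a growing perpetuity with first payment D_7 = 5.26.
V_6 = D_7/(r−g) = 5.26/(0.138−0.046) = 57.1739
P₀ = V_6/(1+r)^6 = 57.1739/(1+0.138)^6 = 26.3235

C$26.32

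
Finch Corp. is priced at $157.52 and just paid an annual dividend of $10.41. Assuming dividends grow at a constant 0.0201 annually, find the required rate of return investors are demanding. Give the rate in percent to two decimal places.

8.75%

Rearranging the constant-growth DDM: r = D₁/P₀ + g.
D₁ = 10.41 × (1 + 0.0201) = 10.6192.
r = 10.6192 / 157.52 + 0.0201 = 0.06742 + 0.0201 = 0.08752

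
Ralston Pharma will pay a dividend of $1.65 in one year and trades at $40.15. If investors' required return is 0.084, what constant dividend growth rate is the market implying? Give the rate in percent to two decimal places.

4.29%

From P₀ = D₁/(r − g), the implied growth is g = r − D₁/P₀.
g = 0.084 − 1.65/40.15 = 0.084 − 0.04110 = 0.04290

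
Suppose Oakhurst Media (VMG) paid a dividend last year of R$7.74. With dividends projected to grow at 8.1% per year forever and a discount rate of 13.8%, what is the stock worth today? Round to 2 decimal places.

Gordon growth model: P₀ = D₁/(r − g). D₁ = 7.74 × (1 + 0.081) = 8.3669.
P₀ = 8.3669 / (0.138 − 0.081) = 8.3669 / 0.057 = 146.7884

R$146.79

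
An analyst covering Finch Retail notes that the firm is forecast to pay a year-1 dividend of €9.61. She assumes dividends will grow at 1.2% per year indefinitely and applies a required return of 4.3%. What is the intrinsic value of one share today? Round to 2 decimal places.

€310.00

Gordon growth model: P₀ = D₁/(r − g), with D₁ = 9.61 given directly.
P₀ = 9.6100 / (0.043 − 0.012) = 9.6100 / 0.031 = 310.0000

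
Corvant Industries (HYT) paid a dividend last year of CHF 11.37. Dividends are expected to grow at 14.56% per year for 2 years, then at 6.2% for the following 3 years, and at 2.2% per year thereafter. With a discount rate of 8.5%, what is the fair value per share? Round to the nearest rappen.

CHF 253.94

Three-stage DDM. Project D₁…D_5; terminal Gordon value at t=5 with g = 0.022; discount at r = 0.085.
D_1 = 13.0255
D_2 = 14.9220
D_3 = 15.8471
D_4 = 16.8297
D_5 = 17.8731
TV_5 = 18.2663/(0.085−0.022) = 289.9415
P₀ = Σ Dₜ/(1+r)ᵗ + TV_5/(1+r)^5 = 253.9420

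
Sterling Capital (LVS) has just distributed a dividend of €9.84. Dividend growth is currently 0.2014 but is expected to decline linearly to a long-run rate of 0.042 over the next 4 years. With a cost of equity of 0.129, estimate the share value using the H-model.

H-model: P₀ = D₀[(1+g_L) + H(g_S−g_L)]/(r−g_L), with H = 4/2 = 2.
P₀ = 9.84 × [(1+0.042) + 2×(0.2014−0.042)] / (0.129−0.042)
   = 9.84 × 1.3608 / 0.087 = 153.9112

€153.91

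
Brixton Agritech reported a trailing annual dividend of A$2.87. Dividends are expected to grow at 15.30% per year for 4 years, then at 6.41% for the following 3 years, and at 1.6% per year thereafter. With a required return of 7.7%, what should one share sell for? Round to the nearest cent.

A$85.26

Three-stage DDM. Project D₁…D_7; terminal Gordon value at t=7 with g = 0.016; discount at r = 0.077.
D_1 = 3.3091
D_2 = 3.8154
D_3 = 4.3992
D_4 = 5.0722
D_5 = 5.3974
D_6 = 5.7433
D_7 = 6.1115
TV_7 = 6.2093/(0.077−0.016) = 101.7912
P₀ = Σ Dₜ/(1+r)ᵗ + TV_7/(1+r)^7 = 85.2564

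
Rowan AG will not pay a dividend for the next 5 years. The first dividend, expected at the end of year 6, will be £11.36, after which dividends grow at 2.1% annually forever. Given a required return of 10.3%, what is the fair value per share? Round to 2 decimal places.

Deferred-dividend DDM. At t=5 the remaining stream is a growing perpetuity with first payment D_6 = 11.36.
V_5 = D_6/(r−g) = 11.36/(0.103−0.021) = 138.5366
P₀ = V_5/(1+r)^5 = 138.5366/(1+0.103)^5 = 84.8569

£84.86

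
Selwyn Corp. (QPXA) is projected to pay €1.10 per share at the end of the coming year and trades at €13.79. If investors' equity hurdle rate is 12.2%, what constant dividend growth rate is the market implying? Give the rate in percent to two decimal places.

4.22%

From P₀ = D₁/(r − g), the implied growth is g = r − D₁/P₀.
g = 0.122 − 1.10/13.79 = 0.122 − 0.07977 = 0.04223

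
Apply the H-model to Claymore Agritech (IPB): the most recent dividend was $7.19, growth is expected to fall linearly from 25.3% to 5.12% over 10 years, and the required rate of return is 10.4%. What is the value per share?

$280.55

H-model: P₀ = D₀[(1+g_L) + H(g_S−g_L)]/(r−g_L), with H = 10/2 = 5.
P₀ = 7.19 × [(1+0.0512) + 5×(0.253−0.0512)] / (0.104−0.0512)
   = 7.19 × 2.0602 / 0.0528 = 280.5462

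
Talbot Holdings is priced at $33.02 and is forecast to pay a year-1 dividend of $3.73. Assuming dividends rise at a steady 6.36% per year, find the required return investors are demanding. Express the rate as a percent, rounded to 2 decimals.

Rearranging the constant-growth DDM: r = D₁/P₀ + g.
r = 3.7300 / 33.02 + 0.0636 = 0.11296 + 0.0636 = 0.17656

17.66%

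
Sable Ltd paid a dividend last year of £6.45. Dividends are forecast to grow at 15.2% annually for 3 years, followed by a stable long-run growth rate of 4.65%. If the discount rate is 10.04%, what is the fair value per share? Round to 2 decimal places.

Two-stage DDM. Project D₁…D_3 at 0.152, terminal growth 0.0465, discount at r = 0.1004.
D_1 = 7.4304
D_2 = 8.5598
D_3 = 9.8609
Terminal value at t=3: TV = D_4/(r−g) = 10.3194/(0.1004−0.0465) = 191.4554
P₀ = 7.4304/(1+0.1004)^1 + 8.5598/(1+0.1004)^2 + 9.8609/(1+0.1004)^3 + 191.4554/(1+0.1004)^3 = 164.9086

£164.91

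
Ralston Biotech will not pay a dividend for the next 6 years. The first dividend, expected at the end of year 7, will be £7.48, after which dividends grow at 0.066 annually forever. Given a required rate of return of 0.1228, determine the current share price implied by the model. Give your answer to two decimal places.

Deferred-dividend DDM. At t=6 the remaining stream is a growing perpetuity with first payment D_7 = 7.48.
V_6 = D_7/(r−g) = 7.48/(0.1228−0.066) = 131.6901
P₀ = V_6/(1+r)^6 = 131.6901/(1+0.1228)^6 = 65.7262

£65.73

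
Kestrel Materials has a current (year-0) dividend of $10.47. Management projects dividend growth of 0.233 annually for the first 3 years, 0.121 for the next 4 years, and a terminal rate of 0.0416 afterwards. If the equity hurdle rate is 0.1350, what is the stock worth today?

$231.65

Three-stage DDM. Project D₁…D_7; terminal Gordon value at t=7 with g = 0.0416; discount at r = 0.135.
D_1 = 12.9095
D_2 = 15.9174
D_3 = 19.6262
D_4 = 22.0010
D_5 = 24.6631
D_6 = 27.6473
D_7 = 30.9926
TV_7 = 32.2819/(0.135−0.0416) = 345.6308
P₀ = Σ Dₜ/(1+r)ᵗ + TV_7/(1+r)^7 = 231.6526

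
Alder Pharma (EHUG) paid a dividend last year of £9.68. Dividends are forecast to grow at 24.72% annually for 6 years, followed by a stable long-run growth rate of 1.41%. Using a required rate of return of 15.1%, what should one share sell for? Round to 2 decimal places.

£193.71

Two-stage DDM. Project D₁…D_6 at 0.2472, terminal growth 0.0141, discount at r = 0.151.
D_1 = 12.0729
D_2 = 15.0573
D_3 = 18.7795
D_4 = 23.4218
D_5 = 29.2116
D_6 = 36.4328
Terminal value at t=6: TV = D_7/(r−g) = 36.9465/(0.151−0.0141) = 269.8791
P₀ = 12.0729/(1+0.151)^1 + 15.0573/(1+0.151)^2 + 18.7795/(1+0.151)^3 + 23.4218/(1+0.151)^4 + 29.2116/(1+0.151)^5 + 36.4328/(1+0.151)^6 + 269.8791/(1+0.151)^6 = 193.7140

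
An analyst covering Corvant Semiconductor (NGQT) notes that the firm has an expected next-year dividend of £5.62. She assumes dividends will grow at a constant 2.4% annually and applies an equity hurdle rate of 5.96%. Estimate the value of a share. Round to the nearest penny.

£157.87

Gordon growth model: P₀ = D₁/(r − g), with D₁ = 5.62 given directly.
P₀ = 5.6200 / (0.0596 − 0.024) = 5.6200 / 0.0356 = 157.8652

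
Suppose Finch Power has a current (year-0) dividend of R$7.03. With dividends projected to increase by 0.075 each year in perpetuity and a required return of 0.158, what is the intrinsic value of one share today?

Gordon growth model: P₀ = D₁/(r − g). D₁ = 7.03 × (1 + 0.075) = 7.5572.
P₀ = 7.5572 / (0.158 − 0.075) = 7.5572 / 0.083 = 91.0512

R$91.05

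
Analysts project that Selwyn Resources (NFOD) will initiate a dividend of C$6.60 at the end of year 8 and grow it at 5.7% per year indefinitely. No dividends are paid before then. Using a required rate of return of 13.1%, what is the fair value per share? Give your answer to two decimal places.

C$37.68

Deferred-dividend DDM. At t=7 the remaining stream is a growing perpetuity with first payment D_8 = 6.60.
V_7 = D_8/(r−g) = 6.60/(0.131−0.057) = 89.1892
P₀ = V_7/(1+r)^7 = 89.1892/(1+0.131)^7 = 37.6768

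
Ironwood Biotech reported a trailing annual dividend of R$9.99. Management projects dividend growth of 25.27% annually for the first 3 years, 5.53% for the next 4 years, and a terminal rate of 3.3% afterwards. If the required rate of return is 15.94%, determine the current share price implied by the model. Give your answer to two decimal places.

R$145.80

Three-stage DDM. Project D₁…D_7; terminal Gordon value at t=7 with g = 0.033; discount at r = 0.1594.
D_1 = 12.5145
D_2 = 15.6769
D_3 = 19.6384
D_4 = 20.7244
D_5 = 21.8705
D_6 = 23.0799
D_7 = 24.3563
TV_7 = 25.1600/(0.1594−0.033) = 199.0507
P₀ = Σ Dₜ/(1+r)ᵗ + TV_7/(1+r)^7 = 145.8042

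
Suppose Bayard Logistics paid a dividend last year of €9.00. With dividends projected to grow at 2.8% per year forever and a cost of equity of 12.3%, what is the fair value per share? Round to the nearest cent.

Gordon growth model: P₀ = D₁/(r − g). D₁ = 9.00 × (1 + 0.028) = 9.2520.
P₀ = 9.2520 / (0.123 − 0.028) = 9.2520 / 0.095 = 97.3895

€97.39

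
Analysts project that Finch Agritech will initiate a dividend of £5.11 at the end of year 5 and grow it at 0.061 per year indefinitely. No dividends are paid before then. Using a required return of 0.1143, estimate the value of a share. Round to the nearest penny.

£62.18

Deferred-dividend DDM. At t=4 the remaining stream is a growing perpetuity with first payment D_5 = 5.11.
V_4 = D_5/(r−g) = 5.11/(0.1143−0.061) = 95.8724
P₀ = V_4/(1+r)^4 = 95.8724/(1+0.1143)^4 = 62.1849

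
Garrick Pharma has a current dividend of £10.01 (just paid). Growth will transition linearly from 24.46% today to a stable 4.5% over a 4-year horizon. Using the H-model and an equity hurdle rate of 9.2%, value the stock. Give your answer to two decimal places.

H-model: P₀ = D₀[(1+g_L) + H(g_S−g_L)]/(r−g_L), with H = 4/2 = 2.
P₀ = 10.01 × [(1+0.045) + 2×(0.2446−0.045)] / (0.092−0.045)
   = 10.01 × 1.4442 / 0.047 = 307.5839

£307.58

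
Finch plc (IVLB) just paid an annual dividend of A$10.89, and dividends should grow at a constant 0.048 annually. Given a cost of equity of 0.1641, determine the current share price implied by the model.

Gordon growth model: P₀ = D₁/(r − g). D₁ = 10.89 × (1 + 0.048) = 11.4127.
P₀ = 11.4127 / (0.1641 − 0.048) = 11.4127 / 0.1161 = 98.3008

A$98.30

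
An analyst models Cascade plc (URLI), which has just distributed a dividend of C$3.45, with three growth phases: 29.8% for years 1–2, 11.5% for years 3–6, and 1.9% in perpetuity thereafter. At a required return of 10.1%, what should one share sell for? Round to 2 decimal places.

Three-stage DDM. Project D₁…D_6; terminal Gordon value at t=6 with g = 0.019; discount at r = 0.101.
D_1 = 4.4781
D_2 = 5.8126
D_3 = 6.4810
D_4 = 7.2263
D_5 = 8.0574
D_6 = 8.9840
TV_6 = 9.1547/(0.101−0.019) = 111.6422
P₀ = Σ Dₜ/(1+r)ᵗ + TV_6/(1+r)^6 = 91.3366

C$91.34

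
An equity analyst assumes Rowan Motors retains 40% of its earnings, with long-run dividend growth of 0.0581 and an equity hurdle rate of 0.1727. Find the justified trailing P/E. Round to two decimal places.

5.54

Payout ratio b = 1 − 0.40 = 0.60.
Justified trailing P/E = b(1+g)/(r−g) = 0.60×(1+0.0581)/(0.1727−0.0581) = 5.5398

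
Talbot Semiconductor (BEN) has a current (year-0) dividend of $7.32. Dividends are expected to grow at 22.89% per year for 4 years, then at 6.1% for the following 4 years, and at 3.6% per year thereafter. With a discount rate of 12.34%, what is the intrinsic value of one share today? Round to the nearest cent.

$172.11

Three-stage DDM. Project D₁…D_8; terminal Gordon value at t=8 with g = 0.036; discount at r = 0.1234.
D_1 = 8.9955
D_2 = 11.0546
D_3 = 13.5850
D_4 = 16.6946
D_5 = 17.7130
D_6 = 18.7935
D_7 = 19.9399
D_8 = 21.1563
TV_8 = 21.9179/(0.1234−0.036) = 250.7767
P₀ = Σ Dₜ/(1+r)ᵗ + TV_8/(1+r)^8 = 172.1086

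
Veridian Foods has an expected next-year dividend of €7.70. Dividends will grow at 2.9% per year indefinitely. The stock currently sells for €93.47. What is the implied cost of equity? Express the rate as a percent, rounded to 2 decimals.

Rearranging the constant-growth DDM: r = D₁/P₀ + g.
r = 7.7000 / 93.47 + 0.029 = 0.08238 + 0.029 = 0.11138

11.14%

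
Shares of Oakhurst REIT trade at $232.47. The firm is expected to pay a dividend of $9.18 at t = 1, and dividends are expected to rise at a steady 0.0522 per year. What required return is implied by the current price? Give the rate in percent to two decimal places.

Rearranging the constant-growth DDM: r = D₁/P₀ + g.
r = 9.1800 / 232.47 + 0.0522 = 0.03949 + 0.0522 = 0.09169

9.17%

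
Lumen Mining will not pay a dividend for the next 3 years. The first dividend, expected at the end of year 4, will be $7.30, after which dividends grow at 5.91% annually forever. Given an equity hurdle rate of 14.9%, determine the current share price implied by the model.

Deferred-dividend DDM. At t=3 the remaining stream is a growing perpetuity with first payment D_4 = 7.30.
V_3 = D_4/(r−g) = 7.30/(0.149−0.0591) = 81.2013
P₀ = V_3/(1+r)^3 = 81.2013/(1+0.149)^3 = 53.5307

$53.53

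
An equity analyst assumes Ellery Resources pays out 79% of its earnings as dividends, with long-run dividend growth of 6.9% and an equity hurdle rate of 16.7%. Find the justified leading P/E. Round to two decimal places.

Justified leading P/E = b/(r−g) = 0.79/(0.167−0.069) = 8.0612

8.06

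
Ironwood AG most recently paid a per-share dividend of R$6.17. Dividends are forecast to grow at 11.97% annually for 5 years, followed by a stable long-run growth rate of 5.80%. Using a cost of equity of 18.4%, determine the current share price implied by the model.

Two-stage DDM. Project D₁…D_5 at 0.1197, terminal growth 0.058, discount at r = 0.184.
D_1 = 6.9085
D_2 = 7.7355
D_3 = 8.6614
D_4 = 9.6982
D_5 = 10.8591
Terminal value at t=5: TV = D_6/(r−g) = 11.4889/(0.184−0.058) = 91.1819
P₀ = 6.9085/(1+0.184)^1 + 7.7355/(1+0.184)^2 + 8.6614/(1+0.184)^3 + 9.6982/(1+0.184)^4 + 10.8591/(1+0.184)^5 + 91.1819/(1+0.184)^5 = 65.3610

R$65.36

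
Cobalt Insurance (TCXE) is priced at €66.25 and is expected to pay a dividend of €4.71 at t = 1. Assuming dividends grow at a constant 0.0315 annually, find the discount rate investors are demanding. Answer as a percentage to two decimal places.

10.26%

Rearranging the constant-growth DDM: r = D₁/P₀ + g.
r = 4.7100 / 66.25 + 0.0315 = 0.07109 + 0.0315 = 0.10259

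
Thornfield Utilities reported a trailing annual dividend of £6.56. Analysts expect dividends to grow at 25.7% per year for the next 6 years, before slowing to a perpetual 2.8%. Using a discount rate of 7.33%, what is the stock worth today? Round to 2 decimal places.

Two-stage DDM. Project D₁…D_6 at 0.257, terminal growth 0.028, discount at r = 0.0733.
D_1 = 8.2459
D_2 = 10.3651
D_3 = 13.0290
D_4 = 16.3774
D_5 = 20.5864
D_6 = 25.8771
Terminal value at t=6: TV = D_7/(r−g) = 26.6017/(0.0733−0.028) = 587.2330
P₀ = 8.2459/(1+0.0733)^1 + 10.3651/(1+0.0733)^2 + 13.0290/(1+0.0733)^3 + 16.3774/(1+0.0733)^4 + 20.5864/(1+0.0733)^5 + 25.8771/(1+0.0733)^6 + 587.2330/(1+0.0733)^6 = 455.0752

£455.08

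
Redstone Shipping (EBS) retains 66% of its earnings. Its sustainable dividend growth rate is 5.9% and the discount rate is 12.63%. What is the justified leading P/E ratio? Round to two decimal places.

5.05

Payout ratio b = 1 − 0.66 = 0.34.
Justified leading P/E = b/(r−g) = 0.34/(0.1263−0.059) = 5.0520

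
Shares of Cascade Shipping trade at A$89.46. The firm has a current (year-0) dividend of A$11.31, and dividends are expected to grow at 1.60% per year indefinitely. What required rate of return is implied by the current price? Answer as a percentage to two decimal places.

14.44%

Rearranging the constant-growth DDM: r = D₁/P₀ + g.
D₁ = 11.31 × (1 + 0.016) = 11.4910.
r = 11.4910 / 89.46 + 0.016 = 0.12845 + 0.016 = 0.14445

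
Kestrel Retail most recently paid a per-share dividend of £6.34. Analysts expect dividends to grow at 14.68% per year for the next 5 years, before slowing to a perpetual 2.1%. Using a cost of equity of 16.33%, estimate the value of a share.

Two-stage DDM. Project D₁…D_5 at 0.1468, terminal growth 0.021, discount at r = 0.1633.
D_1 = 7.2707
D_2 = 8.3381
D_3 = 9.5621
D_4 = 10.9658
D_5 = 12.5756
Terminal value at t=5: TV = D_6/(r−g) = 12.8397/(0.1633−0.021) = 90.2295
P₀ = 7.2707/(1+0.1633)^1 + 8.3381/(1+0.1633)^2 + 9.5621/(1+0.1633)^3 + 10.9658/(1+0.1633)^4 + 12.5756/(1+0.1633)^5 + 90.2295/(1+0.1633)^5 = 72.7299

£72.73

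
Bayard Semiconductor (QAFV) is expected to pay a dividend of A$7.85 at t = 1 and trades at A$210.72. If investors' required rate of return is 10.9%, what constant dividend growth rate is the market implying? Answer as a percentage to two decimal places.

7.17%

From P₀ = D₁/(r − g), the implied growth is g = r − D₁/P₀.
g = 0.109 − 7.85/210.72 = 0.109 − 0.03725 = 0.07175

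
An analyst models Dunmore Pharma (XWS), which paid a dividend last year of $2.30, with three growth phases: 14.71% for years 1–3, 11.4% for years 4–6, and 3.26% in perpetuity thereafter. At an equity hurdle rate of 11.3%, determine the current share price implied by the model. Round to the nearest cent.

Three-stage DDM. Project D₁…D_6; terminal Gordon value at t=6 with g = 0.0326; discount at r = 0.113.
D_1 = 2.6383
D_2 = 3.0264
D_3 = 3.4716
D_4 = 3.8674
D_5 = 4.3083
D_6 = 4.7994
TV_6 = 4.9559/(0.113−0.0326) = 61.6401
P₀ = Σ Dₜ/(1+r)ᵗ + TV_6/(1+r)^6 = 47.3248

$47.32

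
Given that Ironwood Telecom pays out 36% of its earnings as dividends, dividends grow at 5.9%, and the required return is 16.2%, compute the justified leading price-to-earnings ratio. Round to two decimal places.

Justified leading P/E = b/(r−g) = 0.36/(0.162−0.059) = 3.4951

3.50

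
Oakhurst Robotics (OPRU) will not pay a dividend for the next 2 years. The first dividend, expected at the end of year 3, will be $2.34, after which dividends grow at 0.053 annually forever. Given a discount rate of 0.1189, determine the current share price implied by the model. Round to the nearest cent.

$28.36

Deferred-dividend DDM. At t=2 the remaining stream is a growing perpetuity with first payment D_3 = 2.34.
V_2 = D_3/(r−g) = 2.34/(0.1189−0.053) = 35.5083
P₀ = V_2/(1+r)^2 = 35.5083/(1+0.1189)^2 = 28.3627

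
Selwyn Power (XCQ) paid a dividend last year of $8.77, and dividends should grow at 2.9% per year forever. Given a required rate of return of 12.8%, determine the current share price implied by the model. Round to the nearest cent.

Gordon growth model: P₀ = D₁/(r − g). D₁ = 8.77 × (1 + 0.029) = 9.0243.
P₀ = 9.0243 / (0.128 − 0.029) = 9.0243 / 0.099 = 91.1548

$91.15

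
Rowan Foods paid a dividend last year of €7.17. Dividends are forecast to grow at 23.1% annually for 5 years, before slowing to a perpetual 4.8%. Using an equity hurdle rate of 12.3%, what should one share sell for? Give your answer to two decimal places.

€206.19

Two-stage DDM. Project D₁…D_5 at 0.231, terminal growth 0.048, discount at r = 0.123.
D_1 = 8.8263
D_2 = 10.8651
D_3 = 13.3750
D_4 = 16.4646
D_5 = 20.2679
Terminal value at t=5: TV = D_6/(r−g) = 21.2408/(0.123−0.048) = 283.2106
P₀ = 8.8263/(1+0.123)^1 + 10.8651/(1+0.123)^2 + 13.3750/(1+0.123)^3 + 16.4646/(1+0.123)^4 + 20.2679/(1+0.123)^5 + 283.2106/(1+0.123)^5 = 206.1851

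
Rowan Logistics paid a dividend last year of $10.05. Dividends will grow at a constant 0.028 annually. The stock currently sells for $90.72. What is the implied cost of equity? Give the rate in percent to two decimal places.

Rearranging the constant-growth DDM: r = D₁/P₀ + g.
D₁ = 10.05 × (1 + 0.028) = 10.3314.
r = 10.3314 / 90.72 + 0.028 = 0.11388 + 0.028 = 0.14188

14.19%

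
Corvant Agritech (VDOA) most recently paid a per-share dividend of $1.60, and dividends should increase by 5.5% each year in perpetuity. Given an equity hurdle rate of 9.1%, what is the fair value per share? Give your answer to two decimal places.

$46.89

Gordon growth model: P₀ = D₁/(r − g). D₁ = 1.60 × (1 + 0.055) = 1.6880.
P₀ = 1.6880 / (0.091 − 0.055) = 1.6880 / 0.036 = 46.8889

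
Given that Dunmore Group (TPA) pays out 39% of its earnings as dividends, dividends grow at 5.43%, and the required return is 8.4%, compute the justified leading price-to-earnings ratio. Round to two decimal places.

13.13

Justified leading P/E = b/(r−g) = 0.39/(0.084−0.0543) = 13.1313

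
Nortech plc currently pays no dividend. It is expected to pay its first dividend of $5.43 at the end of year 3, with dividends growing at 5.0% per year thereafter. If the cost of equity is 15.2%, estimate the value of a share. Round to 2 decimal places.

Deferred-dividend DDM. At t=2 the remaining stream is a growing perpetuity with first payment D_3 = 5.43.
V_2 = D_3/(r−g) = 5.43/(0.152−0.05) = 53.2353
P₀ = V_2/(1+r)^2 = 53.2353/(1+0.152)^2 = 40.1139

$40.11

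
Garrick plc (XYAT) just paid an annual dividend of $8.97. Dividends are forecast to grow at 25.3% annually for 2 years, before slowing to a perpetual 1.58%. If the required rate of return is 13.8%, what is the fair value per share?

Two-stage DDM. Project D₁…D_2 at 0.253, terminal growth 0.0158, discount at r = 0.138.
D_1 = 11.2394
D_2 = 14.0830
Terminal value at t=2: TV = D_3/(r−g) = 14.3055/(0.138−0.0158) = 117.0662
P₀ = 11.2394/(1+0.138)^1 + 14.0830/(1+0.138)^2 + 117.0662/(1+0.138)^2 = 111.1465

$111.15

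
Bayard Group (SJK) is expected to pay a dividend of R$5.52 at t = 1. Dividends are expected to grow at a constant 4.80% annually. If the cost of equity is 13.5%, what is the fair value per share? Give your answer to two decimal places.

Gordon growth model: P₀ = D₁/(r − g), with D₁ = 5.52 given directly.
P₀ = 5.5200 / (0.135 − 0.048) = 5.5200 / 0.087 = 63.4483

R$63.45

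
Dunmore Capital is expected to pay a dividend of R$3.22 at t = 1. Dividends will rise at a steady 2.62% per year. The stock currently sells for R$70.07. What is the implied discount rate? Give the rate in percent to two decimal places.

7.22%

Rearranging the constant-growth DDM: r = D₁/P₀ + g.
r = 3.2200 / 70.07 + 0.0262 = 0.04595 + 0.0262 = 0.07215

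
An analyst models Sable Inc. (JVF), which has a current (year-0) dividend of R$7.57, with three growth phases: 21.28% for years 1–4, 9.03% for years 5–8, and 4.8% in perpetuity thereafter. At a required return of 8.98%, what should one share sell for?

Three-stage DDM. Project D₁…D_8; terminal Gordon value at t=8 with g = 0.048; discount at r = 0.0898.
D_1 = 9.1809
D_2 = 11.1346
D_3 = 13.5040
D_4 = 16.3777
D_5 = 17.8566
D_6 = 19.4690
D_7 = 21.2271
D_8 = 23.1439
TV_8 = 24.2548/(0.0898−0.048) = 580.2587
P₀ = Σ Dₜ/(1+r)ᵗ + TV_8/(1+r)^8 = 377.9808

R$377.98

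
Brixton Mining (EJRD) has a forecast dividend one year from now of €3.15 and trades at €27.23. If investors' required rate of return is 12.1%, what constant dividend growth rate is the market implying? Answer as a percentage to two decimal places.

From P₀ = D₁/(r − g), the implied growth is g = r − D₁/P₀.
g = 0.121 − 3.15/27.23 = 0.121 − 0.11568 = 0.00532

0.53%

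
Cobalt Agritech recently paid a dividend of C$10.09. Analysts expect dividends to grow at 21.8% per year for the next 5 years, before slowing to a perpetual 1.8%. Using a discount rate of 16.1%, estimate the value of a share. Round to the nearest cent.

C$149.67

Two-stage DDM. Project D₁…D_5 at 0.218, terminal growth 0.018, discount at r = 0.161.
D_1 = 12.2896
D_2 = 14.9688
D_3 = 18.2319
D_4 = 22.2065
D_5 = 27.0475
Terminal value at t=5: TV = D_6/(r−g) = 27.5344/(0.161−0.018) = 192.5481
P₀ = 12.2896/(1+0.161)^1 + 14.9688/(1+0.161)^2 + 18.2319/(1+0.161)^3 + 22.2065/(1+0.161)^4 + 27.0475/(1+0.161)^5 + 192.5481/(1+0.161)^5 = 149.6659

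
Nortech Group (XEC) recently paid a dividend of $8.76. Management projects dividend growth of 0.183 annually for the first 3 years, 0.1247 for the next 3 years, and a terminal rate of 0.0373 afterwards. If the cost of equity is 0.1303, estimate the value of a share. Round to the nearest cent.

Three-stage DDM. Project D₁…D_6; terminal Gordon value at t=6 with g = 0.0373; discount at r = 0.1303.
D_1 = 10.3631
D_2 = 12.2595
D_3 = 14.5030
D_4 = 16.3115
D_5 = 18.3456
D_6 = 20.6333
TV_6 = 21.4029/(0.1303−0.0373) = 230.1388
P₀ = Σ Dₜ/(1+r)ᵗ + TV_6/(1+r)^6 = 169.0041

$169.00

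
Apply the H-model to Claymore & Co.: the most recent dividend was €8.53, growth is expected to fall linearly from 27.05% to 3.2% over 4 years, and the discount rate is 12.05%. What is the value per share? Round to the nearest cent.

€145.44

H-model: P₀ = D₀[(1+g_L) + H(g_S−g_L)]/(r−g_L), with H = 4/2 = 2.
P₀ = 8.53 × [(1+0.032) + 2×(0.2705−0.032)] / (0.1205−0.032)
   = 8.53 × 1.5090 / 0.0885 = 145.4437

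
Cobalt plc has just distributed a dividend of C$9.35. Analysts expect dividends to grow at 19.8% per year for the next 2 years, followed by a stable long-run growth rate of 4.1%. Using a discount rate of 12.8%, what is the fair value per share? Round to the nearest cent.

Two-stage DDM. Project D₁…D_2 at 0.198, terminal growth 0.041, discount at r = 0.128.
D_1 = 11.2013
D_2 = 13.4192
Terminal value at t=2: TV = D_3/(r−g) = 13.9693/(0.128−0.041) = 160.5672
P₀ = 11.2013/(1+0.128)^1 + 13.4192/(1+0.128)^2 + 160.5672/(1+0.128)^2 = 146.6706

C$146.67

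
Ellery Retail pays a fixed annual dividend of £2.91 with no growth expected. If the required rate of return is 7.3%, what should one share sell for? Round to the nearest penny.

Zero-growth DDM (perpetuity): P₀ = D/r = 2.91 / 0.073 = 39.8630

£39.86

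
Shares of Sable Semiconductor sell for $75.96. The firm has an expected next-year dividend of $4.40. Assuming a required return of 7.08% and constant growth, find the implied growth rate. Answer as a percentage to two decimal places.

From P₀ = D₁/(r − g), the implied growth is g = r − D₁/P₀.
g = 0.0708 − 4.40/75.96 = 0.0708 − 0.05793 = 0.01287

1.29%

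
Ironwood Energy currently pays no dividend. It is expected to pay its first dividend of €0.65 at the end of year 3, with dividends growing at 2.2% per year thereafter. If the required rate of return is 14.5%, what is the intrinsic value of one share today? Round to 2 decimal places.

Deferred-dividend DDM. At t=2 the remaining stream is a growing perpetuity with first payment D_3 = 0.65.
V_2 = D_3/(r−g) = 0.65/(0.145−0.022) = 5.2846
P₀ = V_2/(1+r)^2 = 5.2846/(1+0.145)^2 = 4.0309

€4.03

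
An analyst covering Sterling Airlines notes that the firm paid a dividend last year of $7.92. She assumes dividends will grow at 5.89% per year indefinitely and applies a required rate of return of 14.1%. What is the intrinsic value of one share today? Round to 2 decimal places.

Gordon growth model: P₀ = D₁/(r − g). D₁ = 7.92 × (1 + 0.0589) = 8.3865.
P₀ = 8.3865 / (0.141 − 0.0589) = 8.3865 / 0.0821 = 102.1497

$102.15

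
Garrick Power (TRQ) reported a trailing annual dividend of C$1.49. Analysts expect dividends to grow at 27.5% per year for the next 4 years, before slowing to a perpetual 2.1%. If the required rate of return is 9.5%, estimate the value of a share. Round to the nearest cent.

Two-stage DDM. Project D₁…D_4 at 0.275, terminal growth 0.021, discount at r = 0.095.
D_1 = 1.8997
D_2 = 2.4222
D_3 = 3.0883
D_4 = 3.9376
Terminal value at t=4: TV = D_5/(r−g) = 4.0202/(0.095−0.021) = 54.3277
P₀ = 1.8997/(1+0.095)^1 + 2.4222/(1+0.095)^2 + 3.0883/(1+0.095)^3 + 3.9376/(1+0.095)^4 + 54.3277/(1+0.095)^4 = 46.6350

C$46.64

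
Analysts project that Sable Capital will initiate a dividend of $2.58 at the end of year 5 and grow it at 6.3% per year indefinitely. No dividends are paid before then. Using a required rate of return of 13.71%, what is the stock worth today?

$20.83

Deferred-dividend DDM. At t=4 the remaining stream is a growing perpetuity with first payment D_5 = 2.58.
V_4 = D_5/(r−g) = 2.58/(0.1371−0.063) = 34.8178
P₀ = V_4/(1+r)^4 = 34.8178/(1+0.1371)^4 = 20.8260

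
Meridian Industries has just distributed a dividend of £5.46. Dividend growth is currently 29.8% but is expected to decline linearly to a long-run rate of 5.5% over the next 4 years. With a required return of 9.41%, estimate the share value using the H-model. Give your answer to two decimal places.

H-model: P₀ = D₀[(1+g_L) + H(g_S−g_L)]/(r−g_L), with H = 4/2 = 2.
P₀ = 5.46 × [(1+0.055) + 2×(0.298−0.055)] / (0.0941−0.055)
   = 5.46 × 1.5410 / 0.0391 = 215.1882

£215.19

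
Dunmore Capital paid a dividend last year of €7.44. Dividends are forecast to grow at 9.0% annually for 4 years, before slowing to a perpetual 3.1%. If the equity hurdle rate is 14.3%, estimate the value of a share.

Two-stage DDM. Project D₁…D_4 at 0.09, terminal growth 0.031, discount at r = 0.143.
D_1 = 8.1096
D_2 = 8.8395
D_3 = 9.6350
D_4 = 10.5022
Terminal value at t=4: TV = D_5/(r−g) = 10.8277/(0.143−0.031) = 96.6762
P₀ = 8.1096/(1+0.143)^1 + 8.8395/(1+0.143)^2 + 9.6350/(1+0.143)^3 + 10.5022/(1+0.143)^4 + 96.6762/(1+0.143)^4 = 83.1079

€83.11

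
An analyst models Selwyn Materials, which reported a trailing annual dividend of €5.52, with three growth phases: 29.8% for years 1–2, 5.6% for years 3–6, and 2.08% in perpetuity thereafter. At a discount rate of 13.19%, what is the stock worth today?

€88.60

Three-stage DDM. Project D₁…D_6; terminal Gordon value at t=6 with g = 0.0208; discount at r = 0.1319.
D_1 = 7.1650
D_2 = 9.3001
D_3 = 9.8209
D_4 = 10.3709
D_5 = 10.9517
D_6 = 11.5650
TV_6 = 11.8055/(0.1319−0.0208) = 106.2602
P₀ = Σ Dₜ/(1+r)ᵗ + TV_6/(1+r)^6 = 88.5996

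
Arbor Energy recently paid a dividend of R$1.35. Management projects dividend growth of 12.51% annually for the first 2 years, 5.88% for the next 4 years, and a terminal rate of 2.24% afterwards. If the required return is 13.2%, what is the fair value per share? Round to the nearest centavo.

Three-stage DDM. Project D₁…D_6; terminal Gordon value at t=6 with g = 0.0224; discount at r = 0.132.
D_1 = 1.5189
D_2 = 1.7089
D_3 = 1.8094
D_4 = 1.9158
D_5 = 2.0284
D_6 = 2.1477
TV_6 = 2.1958/(0.132−0.0224) = 20.0347
P₀ = Σ Dₜ/(1+r)ᵗ + TV_6/(1+r)^6 = 16.7228

R$16.72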